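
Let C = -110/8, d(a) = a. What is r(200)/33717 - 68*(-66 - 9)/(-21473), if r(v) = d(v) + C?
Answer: -671829415/2896020564 ≈ -0.23198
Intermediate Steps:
C = -55/4 (C = -110*1/8 = -55/4 ≈ -13.750)
r(v) = -55/4 + v (r(v) = v - 55/4 = -55/4 + v)
r(200)/33717 - 68*(-66 - 9)/(-21473) = (-55/4 + 200)/33717 - 68*(-66 - 9)/(-21473) = (745/4)*(1/33717) - 68*(-75)*(-1/21473) = 745/134868 + 5100*(-1/21473) = 745/134868 - 5100/21473 = -671829415/2896020564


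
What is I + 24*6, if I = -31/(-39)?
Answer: 5647/39 ≈ 144.79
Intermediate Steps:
I = 31/39 (I = -31*(-1/39) = 31/39 ≈ 0.79487)
I + 24*6 = 31/39 + 24*6 = 31/39 + 144 = 5647/39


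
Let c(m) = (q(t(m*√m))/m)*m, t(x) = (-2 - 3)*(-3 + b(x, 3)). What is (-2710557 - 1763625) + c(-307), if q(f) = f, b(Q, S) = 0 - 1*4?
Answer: -4474147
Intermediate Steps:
b(Q, S) = -4 (b(Q, S) = 0 - 4 = -4)
t(x) = 35 (t(x) = (-2 - 3)*(-3 - 4) = -5*(-7) = 35)
c(m) = 35 (c(m) = (35/m)*m = 35)
(-2710557 - 1763625) + c(-307) = (-2710557 - 1763625) + 35 = -4474182 + 35 = -4474147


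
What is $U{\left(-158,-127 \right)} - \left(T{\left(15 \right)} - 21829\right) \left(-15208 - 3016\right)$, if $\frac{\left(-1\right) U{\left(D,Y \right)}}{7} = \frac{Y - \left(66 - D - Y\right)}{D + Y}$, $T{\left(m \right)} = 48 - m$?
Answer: $- \frac{113204939986}{285} \approx -3.9721 \cdot 10^{8}$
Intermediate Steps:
$U{\left(D,Y \right)} = - \frac{7 \left(-66 + D + 2 Y\right)}{D + Y}$ ($U{\left(D,Y \right)} = - 7 \frac{Y - \left(66 - D - Y\right)}{D + Y} = - 7 \frac{Y + \left(-66 + D + Y\right)}{D + Y} = - 7 \frac{-66 + D + 2 Y}{D + Y} = - \frac{7 \left(-66 + D + 2 Y\right)}{D + Y}$)
$U{\left(-158,-127 \right)} - \left(T{\left(15 \right)} - 21829\right) \left(-15208 - 3016\right) = \frac{7 \left(66 - -158 - -254\right)}{-158 - 127} - \left(\left(48 - 15\right) - 21829\right) \left(-15208 - 3016\right) = \frac{7 \left(66 + 158 + 254\right)}{-285} - \left(\left(48 - 15\right) - 21829\right) \left(-18224\right) = 7 \left(- \frac{1}{285}\right) 478 - \left(33 - 21829\right) \left(-18224\right) = - \frac{3346}{285} - \left(-21796\right) \left(-18224\right) = - \frac{3346}{285} - 397210304 = - \frac{113204939986}{285}$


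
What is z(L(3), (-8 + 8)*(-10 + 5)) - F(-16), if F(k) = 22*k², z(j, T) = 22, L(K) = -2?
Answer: -5610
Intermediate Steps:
z(L(3), (-8 + 8)*(-10 + 5)) - F(-16) = 22 - 22*(-16)² = 22 - 22*256 = 22 - 1*5632 = 22 - 5632 = -5610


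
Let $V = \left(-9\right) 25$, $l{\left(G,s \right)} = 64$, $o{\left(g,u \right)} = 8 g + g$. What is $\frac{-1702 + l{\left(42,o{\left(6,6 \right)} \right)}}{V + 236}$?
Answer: $- \frac{1638}{11} \approx -148.91$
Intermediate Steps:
$o{\left(g,u \right)} = 9 g$
$V = -225$
$\frac{-1702 + l{\left(42,o{\left(6,6 \right)} \right)}}{V + 236} = \frac{-1702 + 64}{-225 + 236} = - \frac{1638}{11}$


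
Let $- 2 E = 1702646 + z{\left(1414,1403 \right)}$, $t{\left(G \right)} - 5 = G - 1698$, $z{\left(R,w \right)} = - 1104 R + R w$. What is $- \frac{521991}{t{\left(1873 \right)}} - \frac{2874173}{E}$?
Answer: $- \frac{3848686364}{1328395} \approx -2897.2$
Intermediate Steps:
$t{\left(G \right)} = -1693 + G$ ($t{\left(G \right)} = 5 + \left(G - 1698\right) = 5 + \left(-1698 + G\right) = -1693 + G$)
$E = -1062716$ ($E = - \frac{1702646 + 1414 \left(-1104 + 1403\right)}{2} = - \frac{1702646 + 1414 \cdot 299}{2} = - \frac{1702646 + 422786}{2} = \left(- \frac{1}{2}\right) 2125432 = -1062716$)
$- \frac{521991}{t{\left(1873 \right)}} - \frac{2874173}{E} = - \frac{521991}{-1693 + 1873} - \frac{2874173}{-1062716} = - \frac{521991}{180} - - \frac{2874173}{1062716} = \left(-521991\right) \frac{1}{180} + \frac{2874173}{1062716} = - \frac{57999}{20} + \frac{2874173}{1062716} = - \frac{3848686364}{1328395}$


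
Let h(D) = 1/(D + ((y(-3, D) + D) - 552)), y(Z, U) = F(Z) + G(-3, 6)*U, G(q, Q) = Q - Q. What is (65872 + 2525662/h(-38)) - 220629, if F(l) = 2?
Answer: -1581219169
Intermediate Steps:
G(q, Q) = 0
y(Z, U) = 2 (y(Z, U) = 2 + 0*U = 2 + 0 = 2)
h(D) = 1/(-550 + 2*D) (h(D) = 1/(D + ((2 + D) - 552)) = 1/(D + (-550 + D)) = 1/(-550 + 2*D))
(65872 + 2525662/h(-38)) - 220629 = (65872 + 2525662/((1/(2*(-275 - 38))))) - 220629 = (65872 + 2525662/(((½)/(-313)))) - 220629 = (65872 + 2525662/(((½)*(-1/313)))) - 220629 = (65872 + 2525662/(-1/626)) - 220629 = (65872 + 2525662*(-626)) - 220629 = (65872 - 1581064412) - 220629 = -1580998540 - 220629 = -1581219169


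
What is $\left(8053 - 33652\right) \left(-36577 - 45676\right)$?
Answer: $2105594547$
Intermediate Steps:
$\left(8053 - 33652\right) \left(-36577 - 45676\right) = \left(-25599\right) \left(-82253\right) = 2105594547$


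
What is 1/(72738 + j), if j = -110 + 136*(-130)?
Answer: 1/54948 ≈ 1.8199e-5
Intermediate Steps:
j = -17790 (j = -110 - 17680 = -17790)
1/(72738 + j) = 1/(72738 - 17790) = 1/54948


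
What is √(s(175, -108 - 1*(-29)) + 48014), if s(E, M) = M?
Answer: √47935 ≈ 218.94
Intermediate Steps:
√(s(175, -108 - 1*(-29)) + 48014) = √((-108 - 1*(-29)) + 48014) = √((-108 + 29) + 48014) = √(-79 + 48014) = √47935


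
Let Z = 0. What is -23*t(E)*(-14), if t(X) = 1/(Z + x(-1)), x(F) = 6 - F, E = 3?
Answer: 46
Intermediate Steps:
t(X) = ⅐ (t(X) = 1/(0 + (6 - 1*(-1))) = 1/(0 + (6 + 1)) = 1/(0 + 7) = 1/7 = ⅐)
-23*t(E)*(-14) = -23*⅐*(-14) = -23/7*(-14) = 46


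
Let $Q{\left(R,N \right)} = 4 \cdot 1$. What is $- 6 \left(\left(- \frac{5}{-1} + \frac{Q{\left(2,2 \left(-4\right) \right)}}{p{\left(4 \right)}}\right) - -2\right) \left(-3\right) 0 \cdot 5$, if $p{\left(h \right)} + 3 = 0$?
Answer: $0$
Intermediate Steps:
$p{\left(h \right)} = -3$ ($p{\left(h \right)} = -3 + 0 = -3$)
$Q{\left(R,N \right)} = 4$
$- 6 \left(\left(- \frac{5}{-1} + \frac{Q{\left(2,2 \left(-4\right) \right)}}{p{\left(4 \right)}}\right) - -2\right) \left(-3\right) 0 \cdot 5 = - 6 \left(\left(- \frac{5}{-1} + \frac{4}{-3}\right) - -2\right) \left(-3\right) 0 \cdot 5 = - 6 \left(\left(\left(-5\right) \left(-1\right) + 4 \left(- \frac{1}{3}\right)\right) + 2\right) 0 \cdot 5 = - 6 \left(\left(5 - \frac{4}{3}\right) + 2\right) 0 = - 6 \left(\frac{11}{3} + 2\right) 0 = \left(-6\right) \frac{17}{3} \cdot 0 = \left(-34\right) 0 = 0$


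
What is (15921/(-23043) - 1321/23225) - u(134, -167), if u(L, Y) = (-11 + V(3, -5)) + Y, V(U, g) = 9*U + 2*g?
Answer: 28587585549/178391225 ≈ 160.25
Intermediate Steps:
V(U, g) = 2*g + 9*U
u(L, Y) = 6 + Y (u(L, Y) = (-11 + (2*(-5) + 9*3)) + Y = (-11 + (-10 + 27)) + Y = (-11 + 17) + Y = 6 + Y)
(15921/(-23043) - 1321/23225) - u(134, -167) = (15921/(-23043) - 1321/23225) - (6 - 167) = (15921*(-1/23043) - 1321*1/23225) - 1*(-161) = (-5307/7681 - 1321/23225) + 161 = -133401676/178391225 + 161 = 28587585549/178391225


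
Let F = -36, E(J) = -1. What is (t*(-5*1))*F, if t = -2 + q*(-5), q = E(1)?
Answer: 540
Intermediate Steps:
q = -1
t = 3 (t = -2 - 1*(-5) = -2 + 5 = 3)
(t*(-5*1))*F = (3*(-5*1))*(-36) = (3*(-5))*(-36) = -15*(-36) = 540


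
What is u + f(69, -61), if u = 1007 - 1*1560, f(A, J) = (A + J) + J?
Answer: -606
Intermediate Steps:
f(A, J) = A + 2*J
u = -553 (u = 1007 - 1560 = -553)
u + f(69, -61) = -553 + (69 + 2*(-61)) = -553 + (69 - 122) = -553 - 53 = -606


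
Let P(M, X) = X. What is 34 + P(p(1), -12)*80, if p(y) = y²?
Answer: -926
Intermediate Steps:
34 + P(p(1), -12)*80 = 34 - 12*80 = 34 - 960 = -926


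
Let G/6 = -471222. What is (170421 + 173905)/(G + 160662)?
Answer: -172163/1333335 ≈ -0.12912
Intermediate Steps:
G = -2827332 (G = 6*(-471222) = -2827332)
(170421 + 173905)/(G + 160662) = (170421 + 173905)/(-2827332 + 160662) = 344326/(-2666670) = 344326*(-1/2666670) = -172163/1333335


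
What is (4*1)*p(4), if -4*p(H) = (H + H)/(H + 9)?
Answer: -8/13 ≈ -0.61539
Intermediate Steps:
p(H) = -H/(2*(9 + H)) (p(H) = -(H + H)/(4*(H + 9)) = -2*H/(4*(9 + H)) = -H/(2*(9 + H)))
(4*1)*p(4) = (4*1)*(-1*4/(18 + 2*4)) = 4*(-1*4/(18 + 8)) = 4*(-1*4/26) = 4*(-1*4*1/26) = 4*(-2/13) = -8/13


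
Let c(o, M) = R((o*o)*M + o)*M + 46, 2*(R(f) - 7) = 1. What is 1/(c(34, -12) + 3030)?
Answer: 1/2986 ≈ 0.00033490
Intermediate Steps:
R(f) = 15/2 (R(f) = 7 + (1/2)*1 = 7 + 1/2 = 15/2)
c(o, M) = 46 + 15*M/2 (c(o, M) = 15*M/2 + 46 = 46 + 15*M/2)
1/(c(34, -12) + 3030) = 1/((46 + (15/2)*(-12)) + 3030) = 1/((46 - 90) + 3030) = 1/(-44 + 3030) = 1/2986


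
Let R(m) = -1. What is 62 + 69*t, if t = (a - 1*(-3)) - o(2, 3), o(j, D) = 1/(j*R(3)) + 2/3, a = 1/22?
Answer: 2867/11 ≈ 260.64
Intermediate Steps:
a = 1/22 ≈ 0.045455
o(j, D) = ⅔ - 1/j (o(j, D) = 1/(j*(-1)) + 2/3 = -1/j + 2*(⅓) = -1/j + ⅔ = ⅔ - 1/j)
t = 95/33 (t = (1/22 - 1*(-3)) - (⅔ - 1/2) = (1/22 + 3) - (⅔ - 1*½) = 67/22 - (⅔ - ½) = 67/22 - 1*⅙ = 67/22 - ⅙ = 95/33 ≈ 2.8788)
62 + 69*t = 62 + 69*(95/33) = 62 + 2185/11 = 2867/11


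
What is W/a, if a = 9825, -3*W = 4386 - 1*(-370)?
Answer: -4756/29475 ≈ -0.16136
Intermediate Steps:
W = -4756/3 (W = -(4386 - 1*(-370))/3 = -(4386 + 370)/3 = -⅓*4756 = -4756/3 ≈ -1585.3)
W/a = -4756/3/9825 = -4756/3*1/9825 = -4756/29475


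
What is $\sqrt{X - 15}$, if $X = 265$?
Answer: $5 \sqrt{10} \approx 15.811$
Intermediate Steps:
$\sqrt{X - 15} = \sqrt{265 - 15} = \sqrt{250} = 5 \sqrt{10}$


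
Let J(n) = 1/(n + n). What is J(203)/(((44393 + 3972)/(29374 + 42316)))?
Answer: 7169/1963619 ≈ 0.0036509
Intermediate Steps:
J(n) = 1/(2*n)
J(203)/(((44393 + 3972)/(29374 + 42316))) = ((½)/203)/(((44393 + 3972)/(29374 + 42316))) = ((½)*(1/203))/((48365/71690)) = 1/(406*((48365*(1/71690)))) = 1/(406*(9673/14338)) = (1/406)*(14338/9673) = 7169/1963619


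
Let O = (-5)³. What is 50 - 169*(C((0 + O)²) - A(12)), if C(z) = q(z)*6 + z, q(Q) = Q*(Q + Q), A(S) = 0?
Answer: -495119828075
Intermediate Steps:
O = -125
q(Q) = 2*Q² (q(Q) = Q*(2*Q) = 2*Q²)
C(z) = z + 12*z² (C(z) = (2*z²)*6 + z = 12*z² + z = z + 12*z²)
50 - 169*(C((0 + O)²) - A(12)) = 50 - 169*((0 - 125)²*(1 + 12*(0 - 125)²) - 1*0) = 50 - 169*((-125)²*(1 + 12*(-125)²) + 0) = 50 - 169*(15625*(1 + 12*15625) + 0) = 50 - 169*(15625*(1 + 187500) + 0) = 50 - 169*(15625*187501 + 0) = 50 - 169*(2929703125 + 0) = 50 - 169*2929703125 = 50 - 495119828125 = -495119828075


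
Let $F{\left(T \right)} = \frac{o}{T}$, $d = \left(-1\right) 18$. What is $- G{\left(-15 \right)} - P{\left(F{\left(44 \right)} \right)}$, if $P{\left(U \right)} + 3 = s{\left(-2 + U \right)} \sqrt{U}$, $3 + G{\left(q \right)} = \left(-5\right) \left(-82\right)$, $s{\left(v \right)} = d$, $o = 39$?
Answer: $-404 + \frac{9 \sqrt{429}}{11} \approx -387.05$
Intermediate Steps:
$d = -18$
$s{\left(v \right)} = -18$
$F{\left(T \right)} = \frac{39}{T}$
$G{\left(q \right)} = 407$ ($G{\left(q \right)} = -3 - -410 = -3 + 410 = 407$)
$P{\left(U \right)} = -3 - 18 \sqrt{U}$
$- G{\left(-15 \right)} - P{\left(F{\left(44 \right)} \right)} = \left(-1\right) 407 - \left(-3 - 18 \sqrt{\frac{39}{44}}\right) = -407 - \left(-3 - 18 \sqrt{39 \cdot \frac{1}{44}}\right) = -407 - \left(-3 - 18 \sqrt{\frac{39}{44}}\right) = -407 - \left(-3 - 18 \frac{\sqrt{429}}{22}\right) = -407 - \left(-3 - \frac{9 \sqrt{429}}{11}\right) = -407 + \left(3 + \frac{9 \sqrt{429}}{11}\right) = -404 + \frac{9 \sqrt{429}}{11}$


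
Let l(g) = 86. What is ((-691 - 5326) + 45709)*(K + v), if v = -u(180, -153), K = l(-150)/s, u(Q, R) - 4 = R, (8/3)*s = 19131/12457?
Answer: 679605352316/57393 ≈ 1.1841e+7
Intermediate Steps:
s = 57393/99656 (s = 3*(19131/12457)/8 = 3*(19131*(1/12457))/8 = (3/8)*(19131/12457) = 57393/99656 ≈ 0.57591)
u(Q, R) = 4 + R
K = 8570416/57393 (K = 86/(57393/99656) = 86*(99656/57393) = 8570416/57393 ≈ 149.33)
v = 149 (v = -(4 - 153) = -1*(-149) = 149)
((-691 - 5326) + 45709)*(K + v) = ((-691 - 5326) + 45709)*(8570416/57393 + 149) = (-6017 + 45709)*(17121973/57393) = 39692*(17121973/57393) = 679605352316/57393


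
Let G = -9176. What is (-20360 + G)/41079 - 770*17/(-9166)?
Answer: 133498567/188265057 ≈ 0.70910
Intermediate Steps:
(-20360 + G)/41079 - 770*17/(-9166) = (-20360 - 9176)/41079 - 770*17/(-9166) = -29536*1/41079 - 13090*(-1/9166) = -29536/41079 + 6545/4583 = 133498567/188265057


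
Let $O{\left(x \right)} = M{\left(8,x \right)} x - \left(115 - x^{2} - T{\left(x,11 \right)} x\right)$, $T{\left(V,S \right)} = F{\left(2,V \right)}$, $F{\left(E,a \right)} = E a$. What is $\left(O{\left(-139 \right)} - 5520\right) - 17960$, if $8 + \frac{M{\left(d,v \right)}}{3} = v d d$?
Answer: $3747336$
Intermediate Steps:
$M{\left(d,v \right)} = -24 + 3 v d^{2}$ ($M{\left(d,v \right)} = -24 + 3 v d d = -24 + 3 d v d = -24 + 3 v d^{2}$)
$T{\left(V,S \right)} = 2 V$
$O{\left(x \right)} = -115 + 3 x^{2} + x \left(-24 + 192 x\right)$ ($O{\left(x \right)} = \left(-24 + 3 x 8^{2}\right) x - \left(115 - x^{2} - 2 x x\right) = \left(-24 + 3 x 64\right) x + \left(\left(x^{2} + 2 x^{2}\right) - 115\right) = \left(-24 + 192 x\right) x + \left(3 x^{2} - 115\right) = x \left(-24 + 192 x\right) + \left(-115 + 3 x^{2}\right) = -115 + 3 x^{2} + x \left(-24 + 192 x\right)$)
$\left(O{\left(-139 \right)} - 5520\right) - 17960 = \left(\left(-115 - -3336 + 195 \left(-139\right)^{2}\right) - 5520\right) - 17960 = \left(\left(-115 + 3336 + 195 \cdot 19321\right) - 5520\right) - 17960 = \left(\left(-115 + 3336 + 3767595\right) - 5520\right) - 17960 = \left(3770816 - 5520\right) - 17960 = 3765296 - 17960 = 3747336$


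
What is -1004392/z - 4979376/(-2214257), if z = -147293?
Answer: 2957409245912/326144556301 ≈ 9.0678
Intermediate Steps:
-1004392/z - 4979376/(-2214257) = -1004392/(-147293) - 4979376/(-2214257) = -1004392*(-1/147293) - 4979376*(-1/2214257) = 1004392/147293 + 4979376/2214257 = 2957409245912/326144556301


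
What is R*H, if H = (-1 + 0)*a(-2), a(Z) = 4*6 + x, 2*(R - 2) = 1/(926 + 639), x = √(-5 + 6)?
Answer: -31305/626 ≈ -50.008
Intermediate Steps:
x = 1 (x = √1 = 1)
R = 6261/3130 (R = 2 + 1/(2*(926 + 639)) = 2 + (½)/1565 = 2 + (½)*(1/1565) = 2 + 1/3130 = 6261/3130 ≈ 2.0003)
a(Z) = 25 (a(Z) = 4*6 + 1 = 24 + 1 = 25)
H = -25 (H = (-1 + 0)*25 = -1*25 = -25)
R*H = (6261/3130)*(-25) = -31305/626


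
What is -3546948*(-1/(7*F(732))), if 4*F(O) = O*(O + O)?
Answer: 295579/156282 ≈ 1.8913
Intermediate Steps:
F(O) = O²/2 (F(O) = (O*(O + O))/4 = (O*(2*O))/4 = (2*O²)/4 = O²/2)
-3546948*(-1/(7*F(732))) = -3546948/((-7*732²/2)) = -3546948/((-7*535824/2)) = -3546948/((-7*267912)) = -3546948/(-1875384) = -3546948*(-1/1875384) = 295579/156282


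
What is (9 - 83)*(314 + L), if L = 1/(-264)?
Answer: -3067115/132 ≈ -23236.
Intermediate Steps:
L = -1/264 ≈ -0.0037879
(9 - 83)*(314 + L) = (9 - 83)*(314 - 1/264) = -74*82895/264 = -3067115/132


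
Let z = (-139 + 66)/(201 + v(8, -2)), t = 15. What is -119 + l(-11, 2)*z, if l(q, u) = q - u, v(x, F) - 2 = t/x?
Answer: -187449/1639 ≈ -114.37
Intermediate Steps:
v(x, F) = 2 + 15/x
z = -584/1639 (z = (-139 + 66)/(201 + (2 + 15/8)) = -73/(201 + (2 + 15*(1/8))) = -73/(201 + (2 + 15/8)) = -73/(201 + 31/8) = -73/1639/8 = -73*8/1639 = -584/1639 ≈ -0.35631)
-119 + l(-11, 2)*z = -119 + (-11 - 1*2)*(-584/1639) = -119 + (-11 - 2)*(-584/1639) = -119 - 13*(-584/1639) = -119 + 7592/1639 = -187449/1639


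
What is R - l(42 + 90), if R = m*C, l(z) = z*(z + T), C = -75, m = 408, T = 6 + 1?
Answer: -48948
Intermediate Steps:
T = 7
l(z) = z*(7 + z) (l(z) = z*(z + 7) = z*(7 + z))
R = -30600 (R = 408*(-75) = -30600)
R - l(42 + 90) = -30600 - (42 + 90)*(7 + (42 + 90)) = -30600 - 132*(7 + 132) = -30600 - 132*139 = -30600 - 1*18348 = -30600 - 18348 = -48948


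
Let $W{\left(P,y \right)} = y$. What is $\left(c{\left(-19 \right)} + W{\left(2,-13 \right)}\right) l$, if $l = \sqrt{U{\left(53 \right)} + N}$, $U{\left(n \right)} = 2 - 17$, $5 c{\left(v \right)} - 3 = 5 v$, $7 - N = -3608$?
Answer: $-1884$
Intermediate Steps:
$N = 3615$ ($N = 7 - -3608 = 7 + 3608 = 3615$)
$c{\left(v \right)} = \frac{3}{5} + v$ ($c{\left(v \right)} = \frac{3}{5} + \frac{5 v}{5} = \frac{3}{5} + v$)
$U{\left(n \right)} = -15$ ($U{\left(n \right)} = 2 - 17 = -15$)
$l = 60$ ($l = \sqrt{-15 + 3615} = \sqrt{3600} = 60$)
$\left(c{\left(-19 \right)} + W{\left(2,-13 \right)}\right) l = \left(\left(\frac{3}{5} - 19\right) - 13\right) 60 = \left(- \frac{92}{5} - 13\right) 60 = \left(- \frac{157}{5}\right) 60 = -1884$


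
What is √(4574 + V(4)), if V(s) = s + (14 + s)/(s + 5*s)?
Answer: 3*√2035/2 ≈ 67.667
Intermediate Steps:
V(s) = s + (14 + s)/(6*s) (V(s) = s + (14 + s)/((6*s)) = s + (14 + s)*(1/(6*s)) = s + (14 + s)/(6*s))
√(4574 + V(4)) = √(4574 + (⅙ + 4 + (7/3)/4)) = √(4574 + (⅙ + 4 + (7/3)*(¼))) = √(4574 + (⅙ + 4 + 7/12)) = √(4574 + 19/4) = √(18315/4) = 3*√2035/2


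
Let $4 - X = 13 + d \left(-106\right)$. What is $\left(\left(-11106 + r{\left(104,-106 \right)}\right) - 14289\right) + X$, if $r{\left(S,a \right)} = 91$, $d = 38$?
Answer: $-21285$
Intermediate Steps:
$X = 4019$ ($X = 4 - \left(13 + 38 \left(-106\right)\right) = 4 - \left(13 - 4028\right) = 4 - -4015 = 4 + 4015 = 4019$)
$\left(\left(-11106 + r{\left(104,-106 \right)}\right) - 14289\right) + X = \left(\left(-11106 + 91\right) - 14289\right) + 4019 = \left(-11015 - 14289\right) + 4019 = -25304 + 4019 = -21285$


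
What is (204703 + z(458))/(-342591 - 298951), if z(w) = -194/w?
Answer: -23438445/73456559 ≈ -0.31908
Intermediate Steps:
(204703 + z(458))/(-342591 - 298951) = (204703 - 194/458)/(-342591 - 298951) = (204703 - 194*1/458)/(-641542) = (204703 - 97/229)*(-1/641542) = (46876890/229)*(-1/641542) = -23438445/73456559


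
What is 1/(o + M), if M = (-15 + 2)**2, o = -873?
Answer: -1/704 ≈ -0.0014205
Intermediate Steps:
M = 169 (M = (-13)**2 = 169)
1/(o + M) = 1/(-873 + 169) = 1/(-704) = -1/704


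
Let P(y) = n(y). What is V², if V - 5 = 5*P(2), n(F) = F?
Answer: 225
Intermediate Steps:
P(y) = y
V = 15 (V = 5 + 5*2 = 5 + 10 = 15)
V² = 15² = 225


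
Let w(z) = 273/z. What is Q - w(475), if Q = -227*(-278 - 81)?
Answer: 38708902/475 ≈ 81492.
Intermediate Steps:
Q = 81493 (Q = -227*(-359) = 81493)
Q - w(475) = 81493 - 273/475 = 38708902/475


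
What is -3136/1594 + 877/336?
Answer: 172121/267792 ≈ 0.64274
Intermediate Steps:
-3136/1594 + 877/336 = -3136*1/1594 + 877*(1/336) = -1568/797 + 877/336 = 172121/267792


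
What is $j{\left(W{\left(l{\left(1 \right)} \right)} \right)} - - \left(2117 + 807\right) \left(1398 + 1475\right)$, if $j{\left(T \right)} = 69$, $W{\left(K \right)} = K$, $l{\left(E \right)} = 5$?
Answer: $8400721$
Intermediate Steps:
$j{\left(W{\left(l{\left(1 \right)} \right)} \right)} - - \left(2117 + 807\right) \left(1398 + 1475\right) = 69 - - \left(2117 + 807\right) \left(1398 + 1475\right) = 69 - - 2924 \cdot 2873 = 69 - \left(-1\right) 8400652 = 69 - -8400652 = 69 + 8400652 = 8400721$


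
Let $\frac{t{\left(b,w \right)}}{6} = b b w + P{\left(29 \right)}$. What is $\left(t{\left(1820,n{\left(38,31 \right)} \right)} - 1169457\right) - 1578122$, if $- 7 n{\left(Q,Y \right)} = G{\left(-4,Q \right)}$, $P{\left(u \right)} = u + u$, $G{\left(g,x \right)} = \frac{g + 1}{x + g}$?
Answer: $- \frac{42444127}{17} \approx -2.4967 \cdot 10^{6}$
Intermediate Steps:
$G{\left(g,x \right)} = \frac{1 + g}{g + x}$
$P{\left(u \right)} = 2 u$
$n{\left(Q,Y \right)} = \frac{3}{7 \left(-4 + Q\right)}$ ($n{\left(Q,Y \right)} = - \frac{\frac{1}{-4 + Q} \left(1 - 4\right)}{7} = - \frac{\frac{1}{-4 + Q} \left(-3\right)}{7} = - \frac{\left(-3\right) \frac{1}{-4 + Q}}{7} = \frac{3}{7 \left(-4 + Q\right)}$)
$t{\left(b,w \right)} = 348 + 6 w b^{2}$ ($t{\left(b,w \right)} = 6 \left(b b w + 2 \cdot 29\right) = 6 \left(b^{2} w + 58\right) = 6 \left(w b^{2} + 58\right) = 6 \left(58 + w b^{2}\right) = 348 + 6 w b^{2}$)
$\left(t{\left(1820,n{\left(38,31 \right)} \right)} - 1169457\right) - 1578122 = \left(\left(348 + 6 \frac{3}{7 \left(-4 + 38\right)} 1820^{2}\right) - 1169457\right) - 1578122 = \left(\left(348 + 6 \frac{3}{7 \cdot 34} \cdot 3312400\right) - 1169457\right) - 1578122 = \left(\left(348 + 6 \cdot \frac{3}{7} \cdot \frac{1}{34} \cdot 3312400\right) - 1169457\right) - 1578122 = \left(\left(348 + 6 \cdot \frac{3}{238} \cdot 3312400\right) - 1169457\right) - 1578122 = \left(\left(348 + \frac{4258800}{17}\right) - 1169457\right) - 1578122 = \left(\frac{4264716}{17} - 1169457\right) - 1578122 = - \frac{15616053}{17} - 1578122 = - \frac{42444127}{17}$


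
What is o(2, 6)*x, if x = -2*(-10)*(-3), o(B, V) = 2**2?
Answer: -240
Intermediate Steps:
o(B, V) = 4
x = -60 (x = 20*(-3) = -60)
o(2, 6)*x = 4*(-60) = -240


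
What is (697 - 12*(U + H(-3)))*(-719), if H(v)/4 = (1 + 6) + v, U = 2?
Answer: -345839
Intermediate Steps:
H(v) = 28 + 4*v (H(v) = 4*((1 + 6) + v) = 4*(7 + v) = 28 + 4*v)
(697 - 12*(U + H(-3)))*(-719) = (697 - 12*(2 + (28 + 4*(-3))))*(-719) = (697 - 12*(2 + (28 - 12)))*(-719) = (697 - 12*(2 + 16))*(-719) = (697 - 12*18)*(-719) = (697 - 216)*(-719) = 481*(-719) = -345839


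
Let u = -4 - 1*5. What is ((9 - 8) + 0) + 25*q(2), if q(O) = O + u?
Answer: -174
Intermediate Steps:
u = -9 (u = -4 - 5 = -9)
q(O) = -9 + O (q(O) = O - 9 = -9 + O)
((9 - 8) + 0) + 25*q(2) = ((9 - 8) + 0) + 25*(-9 + 2) = (1 + 0) + 25*(-7) = 1 - 175 = -174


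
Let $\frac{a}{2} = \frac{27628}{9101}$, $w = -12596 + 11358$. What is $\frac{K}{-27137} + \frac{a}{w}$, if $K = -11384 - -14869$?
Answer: $- \frac{20382554751}{152876805103} \approx -0.13333$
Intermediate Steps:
$K = 3485$ ($K = -11384 + 14869 = 3485$)
$w = -1238$
$a = \frac{55256}{9101}$ ($a = 2 \cdot \frac{27628}{9101} = \frac{55256}{9101} \approx 6.0714$)
$\frac{K}{-27137} + \frac{a}{w} = \frac{3485}{-27137} + \frac{55256}{9101 \left(-1238\right)} = 3485 \left(- \frac{1}{27137}\right) + \frac{55256}{9101} \left(- \frac{1}{1238}\right) = - \frac{3485}{27137} - \frac{27628}{5633519} = - \frac{20382554751}{152876805103}$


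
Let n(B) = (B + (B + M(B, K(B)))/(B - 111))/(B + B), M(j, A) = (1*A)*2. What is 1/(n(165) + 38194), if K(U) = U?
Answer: 36/1375003 ≈ 2.6182e-5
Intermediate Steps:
M(j, A) = 2*A (M(j, A) = A*2 = 2*A)
n(B) = (B + 3*B/(-111 + B))/(2*B) (n(B) = (B + (B + 2*B)/(B - 111))/(B + B) = (B + (3*B)/(-111 + B))/((2*B)) = (B + 3*B/(-111 + B))*(1/(2*B)) = (B + 3*B/(-111 + B))/(2*B))
1/(n(165) + 38194) = 1/((-108 + 165)/(2*(-111 + 165)) + 38194) = 1/((½)*57/54 + 38194) = 1/((½)*(1/54)*57 + 38194) = 1/(19/36 + 38194) = 1/(1375003/36) = 36/1375003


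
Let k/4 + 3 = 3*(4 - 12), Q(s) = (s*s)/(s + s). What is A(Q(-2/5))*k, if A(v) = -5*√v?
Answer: 108*I*√5 ≈ 241.5*I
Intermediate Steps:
Q(s) = s/2 (Q(s) = s²/((2*s)) = s²*(1/(2*s)) = s/2)
k = -108 (k = -12 + 4*(3*(4 - 12)) = -12 + 4*(3*(-8)) = -12 + 4*(-24) = -12 - 96 = -108)
A(Q(-2/5))*k = -5*√2*(I*√10/5)/2*(-108) = -5*I*√5/5*(-108) = -I*√5*(-108) = 108*I*√5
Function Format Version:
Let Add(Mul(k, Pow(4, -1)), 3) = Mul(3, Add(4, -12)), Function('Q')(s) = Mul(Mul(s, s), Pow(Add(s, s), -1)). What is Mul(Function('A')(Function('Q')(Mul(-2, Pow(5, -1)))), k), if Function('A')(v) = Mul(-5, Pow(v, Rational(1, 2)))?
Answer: Mul(108, I, Pow(5, Rational(1, 2))) ≈ Mul(241.50, I)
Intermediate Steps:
Function('Q')(s) = Mul(Rational(1, 2), s) (Function('Q')(s) = Mul(Pow(s, 2), Pow(Mul(2, s), -1)) = Mul(Pow(s, 2), Mul(Rational(1, 2), Pow(s, -1))) = Mul(Rational(1, 2), s))
k = -108 (k = Add(-12, Mul(4, Mul(3, Add(4, -12)))) = Add(-12, Mul(4, Mul(3, -8))) = Add(-12, Mul(4, -24)) = Add(-12, -96) = -108)
Mul(Function('A')(Function('Q')(Mul(-2, Pow(5, -1)))), k) = Mul(Mul(-5, Pow(Mul(Rational(1, 2), Mul(-2, Pow(5, -1))), Rational(1, 2))), -108) = Mul(Mul(-5, Pow(Mul(Rational(1, 2), Mul(-2, Rational(1, 5))), Rational(1, 2))), -108) = Mul(Mul(-5, Pow(Mul(Rational(1, 2), Rational(-2, 5)), Rational(1, 2))), -108) = Mul(Mul(-5, Pow(Rational(-1, 5), Rational(1, 2))), -108) = Mul(Mul(-5, Mul(Rational(1, 5), I, Pow(5, Rational(1, 2)))), -108) = Mul(Mul(-1, I, Pow(5, Rational(1, 2))), -108) = Mul(108, I, Pow(5, Rational(1, 2)))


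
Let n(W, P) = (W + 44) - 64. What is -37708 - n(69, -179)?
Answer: -37757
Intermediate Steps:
n(W, P) = -20 + W (n(W, P) = (44 + W) - 64 = -20 + W)
-37708 - n(69, -179) = -37708 - (-20 + 69) = -37708 - 1*49 = -37708 - 49 = -37757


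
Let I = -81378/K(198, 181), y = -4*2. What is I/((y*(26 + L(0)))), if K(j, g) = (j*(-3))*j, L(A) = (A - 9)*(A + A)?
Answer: -137/41184 ≈ -0.0033265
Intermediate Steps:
L(A) = 2*A*(-9 + A) (L(A) = (-9 + A)*(2*A) = 2*A*(-9 + A))
y = -8
K(j, g) = -3*j² (K(j, g) = (-3*j)*j = -3*j²)
I = 137/198 (I = -81378/((-3*198²)) = -81378/((-3*39204)) = -81378/(-117612) = -81378*(-1/117612) = 137/198 ≈ 0.69192)
I/((y*(26 + L(0)))) = 137/(198*((-8*(26 + 2*0*(-9 + 0))))) = 137/(198*((-8*(26 + 2*0*(-9))))) = 137/(198*((-8*(26 + 0)))) = 137/(198*((-8*26))) = (137/198)/(-208) = (137/198)*(-1/208) = -137/41184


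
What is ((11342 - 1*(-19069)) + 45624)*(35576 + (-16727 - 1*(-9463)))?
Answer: 2152702920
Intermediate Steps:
((11342 - 1*(-19069)) + 45624)*(35576 + (-16727 - 1*(-9463))) = ((11342 + 19069) + 45624)*(35576 + (-16727 + 9463)) = (30411 + 45624)*(35576 - 7264) = 76035*28312 = 2152702920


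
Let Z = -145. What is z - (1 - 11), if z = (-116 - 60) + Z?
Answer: -311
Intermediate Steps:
z = -321 (z = (-116 - 60) - 145 = -176 - 145 = -321)
z - (1 - 11) = -321 - (1 - 11) = -321 - (-10) = -321 - 1*(-10) = -321 + 10 = -311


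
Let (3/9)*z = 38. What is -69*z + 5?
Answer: -7861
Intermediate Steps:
z = 114 (z = 3*38 = 114)
-69*z + 5 = -69*114 + 5 = -7866 + 5 = -7861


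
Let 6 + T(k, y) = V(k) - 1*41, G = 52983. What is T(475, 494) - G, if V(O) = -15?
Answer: -53045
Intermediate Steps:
T(k, y) = -62 (T(k, y) = -6 + (-15 - 1*41) = -6 + (-15 - 41) = -6 - 56 = -62)
T(475, 494) - G = -62 - 1*52983 = -62 - 52983 = -53045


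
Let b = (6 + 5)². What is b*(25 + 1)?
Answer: 3146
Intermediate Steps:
b = 121 (b = 11² = 121)
b*(25 + 1) = 121*(25 + 1) = 121*26 = 3146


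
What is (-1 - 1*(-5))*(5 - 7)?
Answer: -8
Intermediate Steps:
(-1 - 1*(-5))*(5 - 7) = (-1 + 5)*(-2) = 4*(-2) = -8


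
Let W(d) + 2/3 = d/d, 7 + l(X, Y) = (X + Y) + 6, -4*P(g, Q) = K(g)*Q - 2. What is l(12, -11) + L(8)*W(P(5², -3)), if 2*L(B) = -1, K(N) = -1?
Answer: -⅙ ≈ -0.16667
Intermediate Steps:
P(g, Q) = ½ + Q/4 (P(g, Q) = -(-Q - 2)/4 = -(-2 - Q)/4 = ½ + Q/4)
l(X, Y) = -1 + X + Y (l(X, Y) = -7 + ((X + Y) + 6) = -7 + (6 + X + Y) = -1 + X + Y)
L(B) = -½ (L(B) = (½)*(-1) = -½)
W(d) = ⅓ (W(d) = -⅔ + d/d = -⅔ + 1 = ⅓)
l(12, -11) + L(8)*W(P(5², -3)) = (-1 + 12 - 11) - ½*⅓ = 0 - ⅙ = -⅙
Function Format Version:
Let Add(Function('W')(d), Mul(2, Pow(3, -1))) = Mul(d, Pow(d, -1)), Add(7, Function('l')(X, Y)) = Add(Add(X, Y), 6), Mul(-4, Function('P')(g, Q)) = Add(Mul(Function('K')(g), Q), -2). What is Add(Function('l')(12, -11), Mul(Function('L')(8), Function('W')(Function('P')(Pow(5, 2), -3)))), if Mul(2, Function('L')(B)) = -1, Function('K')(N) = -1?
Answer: Rational(-1, 6) ≈ -0.16667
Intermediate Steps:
Function('P')(g, Q) = Add(Rational(1, 2), Mul(Rational(1, 4), Q)) (Function('P')(g, Q) = Mul(Rational(-1, 4), Add(Mul(-1, Q), -2)) = Mul(Rational(-1, 4), Add(-2, Mul(-1, Q))) = Add(Rational(1, 2), Mul(Rational(1, 4), Q)))
Function('l')(X, Y) = Add(-1, X, Y) (Function('l')(X, Y) = Add(-7, Add(Add(X, Y), 6)) = Add(-7, Add(6, X, Y)) = Add(-1, X, Y))
Function('L')(B) = Rational(-1, 2) (Function('L')(B) = Mul(Rational(1, 2), -1) = Rational(-1, 2))
Function('W')(d) = Rational(1, 3) (Function('W')(d) = Add(Rational(-2, 3), Mul(d, Pow(d, -1))) = Add(Rational(-2, 3), 1) = Rational(1, 3))
Add(Function('l')(12, -11), Mul(Function('L')(8), Function('W')(Function('P')(Pow(5, 2), -3)))) = Add(Add(-1, 12, -11), Mul(Rational(-1, 2), Rational(1, 3))) = Add(0, Rational(-1, 6)) = Rational(-1, 6)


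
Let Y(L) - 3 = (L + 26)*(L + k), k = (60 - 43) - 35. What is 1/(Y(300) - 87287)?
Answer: 1/4648 ≈ 0.00021515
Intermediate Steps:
k = -18 (k = 17 - 35 = -18)
Y(L) = 3 + (-18 + L)*(26 + L) (Y(L) = 3 + (L + 26)*(L - 18) = 3 + (26 + L)*(-18 + L) = 3 + (-18 + L)*(26 + L))
1/(Y(300) - 87287) = 1/((-465 + 300² + 8*300) - 87287) = 1/((-465 + 90000 + 2400) - 87287) = 1/(91935 - 87287) = 1/4648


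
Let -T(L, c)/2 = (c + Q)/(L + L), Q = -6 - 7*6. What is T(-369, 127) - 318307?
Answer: -117455204/369 ≈ -3.1831e+5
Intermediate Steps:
Q = -48 (Q = -6 - 42 = -48)
T(L, c) = -(-48 + c)/L (T(L, c) = -2*(c - 48)/(L + L) = -2*(-48 + c)/(2*L) = -2*(-48 + c)*1/(2*L) = -(-48 + c)/L)
T(-369, 127) - 318307 = (48 - 1*127)/(-369) - 318307 = -(48 - 127)/369 - 318307 = -1/369*(-79) - 318307 = 79/369 - 318307 = -117455204/369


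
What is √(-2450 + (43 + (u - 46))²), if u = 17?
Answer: 7*I*√46 ≈ 47.476*I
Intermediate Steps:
√(-2450 + (43 + (u - 46))²) = √(-2450 + (43 + (17 - 46))²) = √(-2450 + (43 - 29)²) = √(-2450 + 14²) = √(-2450 + 196) = √(-2254) = 7*I*√46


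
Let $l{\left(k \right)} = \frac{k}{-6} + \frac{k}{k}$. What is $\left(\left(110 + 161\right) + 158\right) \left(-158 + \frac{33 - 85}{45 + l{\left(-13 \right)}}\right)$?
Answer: $- \frac{19722846}{289} \approx -68245.0$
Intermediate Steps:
$l{\left(k \right)} = 1 - \frac{k}{6}$ ($l{\left(k \right)} = k \left(- \frac{1}{6}\right) + 1 = - \frac{k}{6} + 1 = 1 - \frac{k}{6}$)
$\left(\left(110 + 161\right) + 158\right) \left(-158 + \frac{33 - 85}{45 + l{\left(-13 \right)}}\right) = \left(\left(110 + 161\right) + 158\right) \left(-158 + \frac{33 - 85}{45 + \left(1 - - \frac{13}{6}\right)}\right) = \left(271 + 158\right) \left(-158 - \frac{52}{45 + \left(1 + \frac{13}{6}\right)}\right) = 429 \left(-158 - \frac{52}{45 + \frac{19}{6}}\right) = 429 \left(-158 - \frac{52}{\frac{289}{6}}\right) = 429 \left(-158 - \frac{312}{289}\right) = 429 \left(- \frac{45974}{289}\right) = - \frac{19722846}{289}$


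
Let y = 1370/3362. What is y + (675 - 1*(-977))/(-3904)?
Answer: -25693/1640656 ≈ -0.015660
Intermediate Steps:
y = 685/1681 (y = 1370*(1/3362) = 685/1681 ≈ 0.40750)
y + (675 - 1*(-977))/(-3904) = 685/1681 + (675 - 1*(-977))/(-3904) = 685/1681 + (675 + 977)*(-1/3904) = 685/1681 + 1652*(-1/3904) = 685/1681 - 413/976 = -25693/1640656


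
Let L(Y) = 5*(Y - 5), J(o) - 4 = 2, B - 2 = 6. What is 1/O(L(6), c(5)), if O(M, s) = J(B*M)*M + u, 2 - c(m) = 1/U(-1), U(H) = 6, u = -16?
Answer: 1/14 ≈ 0.071429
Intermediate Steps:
B = 8 (B = 2 + 6 = 8)
J(o) = 6 (J(o) = 4 + 2 = 6)
c(m) = 11/6 (c(m) = 2 - 1/6 = 2 - 1*⅙ = 2 - ⅙ = 11/6)
L(Y) = -25 + 5*Y (L(Y) = 5*(-5 + Y) = -25 + 5*Y)
O(M, s) = -16 + 6*M (O(M, s) = 6*M - 16 = -16 + 6*M)
1/O(L(6), c(5)) = 1/(-16 + 6*(-25 + 5*6)) = 1/(-16 + 6*(-25 + 30)) = 1/(-16 + 6*5) = 1/(-16 + 30) = 1/14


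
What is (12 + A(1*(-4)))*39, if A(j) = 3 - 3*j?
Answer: 1053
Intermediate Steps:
(12 + A(1*(-4)))*39 = (12 + (3 - 3*(-4)))*39 = (12 + (3 + 12))*39 = (12 + 15)*39 = 27*39 = 1053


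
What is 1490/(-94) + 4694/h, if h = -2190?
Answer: -926084/51465 ≈ -17.994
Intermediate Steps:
1490/(-94) + 4694/h = 1490/(-94) + 4694/(-2190) = 1490*(-1/94) + 4694*(-1/2190) = -745/47 - 2347/1095 = -926084/51465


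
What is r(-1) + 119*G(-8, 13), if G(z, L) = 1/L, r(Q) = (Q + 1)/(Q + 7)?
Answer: 119/13 ≈ 9.1538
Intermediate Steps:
r(Q) = (1 + Q)/(7 + Q)
r(-1) + 119*G(-8, 13) = (1 - 1)/(7 - 1) + 119/13 = 0/6 + 119*(1/13) = (⅙)*0 + 119/13 = 0 + 119/13 = 119/13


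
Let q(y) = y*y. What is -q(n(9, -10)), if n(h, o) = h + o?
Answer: -1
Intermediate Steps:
q(y) = y²
-q(n(9, -10)) = -(9 - 10)² = -1*(-1)² = -1*1 = -1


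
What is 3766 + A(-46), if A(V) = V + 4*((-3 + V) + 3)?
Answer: 3536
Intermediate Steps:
A(V) = 5*V (A(V) = V + 4*V = 5*V)
3766 + A(-46) = 3766 + 5*(-46) = 3766 - 230 = 3536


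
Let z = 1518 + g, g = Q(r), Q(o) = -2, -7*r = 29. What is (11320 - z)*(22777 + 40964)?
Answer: 624916764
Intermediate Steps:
r = -29/7 (r = -⅐*29 = -29/7 ≈ -4.1429)
g = -2
z = 1516 (z = 1518 - 2 = 1516)
(11320 - z)*(22777 + 40964) = (11320 - 1*1516)*(22777 + 40964) = (11320 - 1516)*63741 = 9804*63741 = 624916764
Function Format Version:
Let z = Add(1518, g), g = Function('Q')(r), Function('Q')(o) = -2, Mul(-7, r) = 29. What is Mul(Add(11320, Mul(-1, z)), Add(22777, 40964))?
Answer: 624916764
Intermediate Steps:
r = Rational(-29, 7) (r = Mul(Rational(-1, 7), 29) = Rational(-29, 7) ≈ -4.1429)
g = -2
z = 1516 (z = Add(1518, -2) = 1516)
Mul(Add(11320, Mul(-1, z)), Add(22777, 40964)) = Mul(Add(11320, Mul(-1, 1516)), Add(22777, 40964)) = Mul(Add(11320, -1516), 63741) = Mul(9804, 63741) = 624916764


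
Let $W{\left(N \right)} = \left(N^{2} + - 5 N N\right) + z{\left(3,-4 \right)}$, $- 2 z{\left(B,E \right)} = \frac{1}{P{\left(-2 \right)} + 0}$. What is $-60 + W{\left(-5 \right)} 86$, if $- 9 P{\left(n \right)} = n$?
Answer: $- \frac{17707}{2} \approx -8853.5$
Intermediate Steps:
$P{\left(n \right)} = - \frac{n}{9}$
$z{\left(B,E \right)} = - \frac{9}{4}$ ($z{\left(B,E \right)} = - \frac{1}{2 \left(\left(- \frac{1}{9}\right) \left(-2\right) + 0\right)} = - \frac{1}{2 \left(\frac{2}{9} + 0\right)} = - \frac{1}{2 \cdot \frac{2}{9}} = \left(- \frac{1}{2}\right) \frac{9}{2} = - \frac{9}{4}$)
$W{\left(N \right)} = - \frac{9}{4} - 4 N^{2}$ ($W{\left(N \right)} = \left(N^{2} + - 5 N N\right) - \frac{9}{4} = \left(N^{2} - 5 N^{2}\right) - \frac{9}{4} = - 4 N^{2} - \frac{9}{4} = - \frac{9}{4} - 4 N^{2}$)
$-60 + W{\left(-5 \right)} 86 = -60 + \left(- \frac{9}{4} - 4 \left(-5\right)^{2}\right) 86 = -60 + \left(- \frac{9}{4} - 100\right) 86 = -60 - \frac{17587}{2} = - \frac{17707}{2}$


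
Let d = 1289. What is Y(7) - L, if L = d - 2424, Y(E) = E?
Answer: 1142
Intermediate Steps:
L = -1135 (L = 1289 - 2424 = -1135)
Y(7) - L = 7 - 1*(-1135) = 7 + 1135 = 1142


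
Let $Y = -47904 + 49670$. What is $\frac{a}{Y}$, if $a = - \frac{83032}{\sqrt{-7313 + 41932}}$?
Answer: $- \frac{41516 \sqrt{34619}}{30568577} \approx -0.2527$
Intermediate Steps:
$Y = 1766$
$a = - \frac{83032 \sqrt{34619}}{34619}$ ($a = - \frac{83032}{\sqrt{34619}} = - 83032 \frac{\sqrt{34619}}{34619} = - \frac{83032 \sqrt{34619}}{34619} \approx -446.26$)
$\frac{a}{Y} = \frac{\left(- \frac{83032}{34619}\right) \sqrt{34619}}{1766} = - \frac{83032 \sqrt{34619}}{34619} \cdot \frac{1}{1766} = - \frac{41516 \sqrt{34619}}{30568577}$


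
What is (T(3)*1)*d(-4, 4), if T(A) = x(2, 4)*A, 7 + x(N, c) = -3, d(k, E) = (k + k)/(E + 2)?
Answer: 40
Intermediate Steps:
d(k, E) = 2*k/(2 + E) (d(k, E) = (2*k)/(2 + E) = 2*k/(2 + E))
x(N, c) = -10 (x(N, c) = -7 - 3 = -10)
T(A) = -10*A
(T(3)*1)*d(-4, 4) = (-10*3*1)*(2*(-4)/(2 + 4)) = (-30*1)*(2*(-4)/6) = -60*(-4)/6 = -30*(-4/3) = 40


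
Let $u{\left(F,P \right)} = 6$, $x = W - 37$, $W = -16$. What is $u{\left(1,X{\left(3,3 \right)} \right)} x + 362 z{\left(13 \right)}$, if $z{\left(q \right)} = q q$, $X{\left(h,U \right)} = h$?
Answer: $60860$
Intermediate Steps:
$x = -53$ ($x = -16 - 37 = -53$)
$z{\left(q \right)} = q^{2}$
$u{\left(1,X{\left(3,3 \right)} \right)} x + 362 z{\left(13 \right)} = 6 \left(-53\right) + 362 \cdot 13^{2} = -318 + 362 \cdot 169 = -318 + 61178 = 60860$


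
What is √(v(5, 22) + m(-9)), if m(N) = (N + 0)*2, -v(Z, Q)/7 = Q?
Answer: 2*I*√43 ≈ 13.115*I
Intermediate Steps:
v(Z, Q) = -7*Q
m(N) = 2*N (m(N) = N*2 = 2*N)
√(v(5, 22) + m(-9)) = √(-7*22 + 2*(-9)) = √(-154 - 18) = √(-172) = 2*I*√43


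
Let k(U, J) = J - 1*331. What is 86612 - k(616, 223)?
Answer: 86720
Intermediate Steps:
k(U, J) = -331 + J (k(U, J) = J - 331 = -331 + J)
86612 - k(616, 223) = 86612 - (-331 + 223) = 86612 - 1*(-108) = 86612 + 108 = 86720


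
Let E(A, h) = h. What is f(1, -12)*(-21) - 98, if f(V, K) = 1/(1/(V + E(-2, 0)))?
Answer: -119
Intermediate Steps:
f(V, K) = V (f(V, K) = 1/(1/(V + 0)) = 1/(1/V) = V)
f(1, -12)*(-21) - 98 = 1*(-21) - 98 = -21 - 98 = -119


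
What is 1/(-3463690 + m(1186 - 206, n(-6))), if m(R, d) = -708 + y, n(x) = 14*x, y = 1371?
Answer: -1/3463027 ≈ -2.8876e-7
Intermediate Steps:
m(R, d) = 663 (m(R, d) = -708 + 1371 = 663)
1/(-3463690 + m(1186 - 206, n(-6))) = 1/(-3463690 + 663) = 1/(-3463027) = -1/3463027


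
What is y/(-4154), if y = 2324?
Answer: -1162/2077 ≈ -0.55946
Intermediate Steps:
y/(-4154) = 2324/(-4154) = 2324*(-1/4154) = -1162/2077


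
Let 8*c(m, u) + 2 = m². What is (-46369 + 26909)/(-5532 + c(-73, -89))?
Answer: 155680/38929 ≈ 3.9991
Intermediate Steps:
c(m, u) = -¼ + m²/8
(-46369 + 26909)/(-5532 + c(-73, -89)) = (-46369 + 26909)/(-5532 + (-¼ + (⅛)*(-73)²)) = -19460/(-5532 + (-¼ + (⅛)*5329)) = -19460/(-5532 + (-¼ + 5329/8)) = -19460/(-5532 + 5327/8) = -19460/(-38929/8) = -19460*(-8/38929) = 155680/38929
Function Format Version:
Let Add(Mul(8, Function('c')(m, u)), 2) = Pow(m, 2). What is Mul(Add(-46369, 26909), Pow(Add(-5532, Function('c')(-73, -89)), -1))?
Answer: Rational(155680, 38929) ≈ 3.9991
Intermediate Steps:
Function('c')(m, u) = Add(Rational(-1, 4), Mul(Rational(1, 8), Pow(m, 2)))
Mul(Add(-46369, 26909), Pow(Add(-5532, Function('c')(-73, -89)), -1)) = Mul(Add(-46369, 26909), Pow(Add(-5532, Add(Rational(-1, 4), Mul(Rational(1, 8), Pow(-73, 2)))), -1)) = Mul(-19460, Pow(Add(-5532, Add(Rational(-1, 4), Mul(Rational(1, 8), 5329))), -1)) = Mul(-19460, Pow(Add(-5532, Add(Rational(-1, 4), Rational(5329, 8))), -1)) = Mul(-19460, Pow(Add(-5532, Rational(5327, 8)), -1)) = Mul(-19460, Pow(Rational(-38929, 8), -1)) = Mul(-19460, Rational(-8, 38929)) = Rational(155680, 38929)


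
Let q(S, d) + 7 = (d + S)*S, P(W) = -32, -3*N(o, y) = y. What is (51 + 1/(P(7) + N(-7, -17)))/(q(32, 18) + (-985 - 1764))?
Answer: -2013/45662 ≈ -0.044085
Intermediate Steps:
N(o, y) = -y/3
q(S, d) = -7 + S*(S + d) (q(S, d) = -7 + (d + S)*S = -7 + (S + d)*S = -7 + S*(S + d))
(51 + 1/(P(7) + N(-7, -17)))/(q(32, 18) + (-985 - 1764)) = (51 + 1/(-32 - ⅓*(-17)))/((-7 + 32² + 32*18) + (-985 - 1764)) = (51 + 1/(-32 + 17/3))/((-7 + 1024 + 576) - 2749) = (51 + 1/(-79/3))/(1593 - 2749) = (51 - 3/79)/(-1156) = (4026/79)*(-1/1156) = -2013/45662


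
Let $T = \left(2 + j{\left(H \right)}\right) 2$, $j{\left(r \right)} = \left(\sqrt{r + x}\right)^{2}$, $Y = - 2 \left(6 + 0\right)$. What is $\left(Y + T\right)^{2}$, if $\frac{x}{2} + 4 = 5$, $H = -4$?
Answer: $144$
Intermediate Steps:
$Y = -12$ ($Y = \left(-2\right) 6 = -12$)
$x = 2$ ($x = -8 + 2 \cdot 5 = -8 + 10 = 2$)
$j{\left(r \right)} = 2 + r$ ($j{\left(r \right)} = \left(\sqrt{r + 2}\right)^{2} = \left(\sqrt{2 + r}\right)^{2} = 2 + r$)
$T = 0$ ($T = \left(2 + \left(2 - 4\right)\right) 2 = \left(2 - 2\right) 2 = 0 \cdot 2 = 0$)
$\left(Y + T\right)^{2} = \left(-12 + 0\right)^{2} = \left(-12\right)^{2} = 144$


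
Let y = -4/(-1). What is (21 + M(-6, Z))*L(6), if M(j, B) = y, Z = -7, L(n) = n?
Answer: 150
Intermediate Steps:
y = 4 (y = -4*(-1) = 4)
M(j, B) = 4
(21 + M(-6, Z))*L(6) = (21 + 4)*6 = 25*6 = 150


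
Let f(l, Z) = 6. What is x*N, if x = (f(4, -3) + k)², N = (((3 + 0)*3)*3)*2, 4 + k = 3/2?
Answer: 1323/2 ≈ 661.50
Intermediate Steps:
k = -5/2 (k = -4 + 3/2 = -5/2 ≈ -2.5000)
N = 54 (N = ((3*3)*3)*2 = (9*3)*2 = 27*2 = 54)
x = 49/4 (x = (6 - 5/2)² = (7/2)² = 49/4 ≈ 12.250)
x*N = (49/4)*54 = 1323/2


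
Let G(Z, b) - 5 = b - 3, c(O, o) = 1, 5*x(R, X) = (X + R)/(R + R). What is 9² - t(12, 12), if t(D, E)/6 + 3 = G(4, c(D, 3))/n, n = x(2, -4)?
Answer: 279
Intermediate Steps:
x(R, X) = (R + X)/(10*R) (x(R, X) = ((X + R)/(R + R))/5 = ((R + X)/((2*R)))/5 = ((R + X)*(1/(2*R)))/5 = ((R + X)/(2*R))/5 = (R + X)/(10*R))
n = -⅒ (n = (⅒)*(2 - 4)/2 = (⅒)*(½)*(-2) = -⅒ ≈ -0.10000)
G(Z, b) = 2 + b (G(Z, b) = 5 + (b - 3) = 5 + (-3 + b) = 2 + b)
t(D, E) = -198 (t(D, E) = -18 + 6*((2 + 1)/(-⅒)) = -18 + 6*(3*(-10)) = -18 + 6*(-30) = -18 - 180 = -198)
9² - t(12, 12) = 9² - 1*(-198) = 81 + 198 = 279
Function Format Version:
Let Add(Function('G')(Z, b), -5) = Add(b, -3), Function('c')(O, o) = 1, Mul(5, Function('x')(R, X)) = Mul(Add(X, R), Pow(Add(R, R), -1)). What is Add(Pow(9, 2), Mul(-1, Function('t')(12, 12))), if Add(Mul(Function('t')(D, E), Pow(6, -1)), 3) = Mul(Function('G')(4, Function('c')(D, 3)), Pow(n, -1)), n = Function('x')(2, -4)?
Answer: 279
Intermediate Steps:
Function('x')(R, X) = Mul(Rational(1, 10), Pow(R, -1), Add(R, X)) (Function('x')(R, X) = Mul(Rational(1, 5), Mul(Add(X, R), Pow(Add(R, R), -1))) = Mul(Rational(1, 5), Mul(Add(R, X), Pow(Mul(2, R), -1))) = Mul(Rational(1, 5), Mul(Add(R, X), Mul(Rational(1, 2), Pow(R, -1)))) = Mul(Rational(1, 5), Mul(Rational(1, 2), Pow(R, -1), Add(R, X))) = Mul(Rational(1, 10), Pow(R, -1), Add(R, X)))
n = Rational(-1, 10) (n = Mul(Rational(1, 10), Pow(2, -1), Add(2, -4)) = Mul(Rational(1, 10), Rational(1, 2), -2) = Rational(-1, 10) ≈ -0.10000)
Function('G')(Z, b) = Add(2, b) (Function('G')(Z, b) = Add(5, Add(b, -3)) = Add(5, Add(-3, b)) = Add(2, b))
Function('t')(D, E) = -198 (Function('t')(D, E) = Add(-18, Mul(6, Mul(Add(2, 1), Pow(Rational(-1, 10), -1)))) = Add(-18, Mul(6, Mul(3, -10))) = Add(-18, Mul(6, -30)) = Add(-18, -180) = -198)
Add(Pow(9, 2), Mul(-1, Function('t')(12, 12))) = Add(Pow(9, 2), Mul(-1, -198)) = Add(81, 198) = 279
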